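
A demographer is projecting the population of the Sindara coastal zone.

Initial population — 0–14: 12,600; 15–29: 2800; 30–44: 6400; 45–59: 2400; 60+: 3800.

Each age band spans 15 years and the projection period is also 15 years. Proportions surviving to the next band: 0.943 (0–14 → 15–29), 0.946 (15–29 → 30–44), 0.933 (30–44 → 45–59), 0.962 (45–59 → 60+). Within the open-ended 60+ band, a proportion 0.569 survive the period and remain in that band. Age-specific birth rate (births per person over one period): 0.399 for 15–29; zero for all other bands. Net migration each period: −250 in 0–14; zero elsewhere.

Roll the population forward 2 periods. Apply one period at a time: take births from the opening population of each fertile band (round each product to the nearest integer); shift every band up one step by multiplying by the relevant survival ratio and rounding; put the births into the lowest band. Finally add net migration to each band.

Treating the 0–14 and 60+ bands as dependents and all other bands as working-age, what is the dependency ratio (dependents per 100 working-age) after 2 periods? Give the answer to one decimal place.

87.9

Call the groups 1 to 5, youngest first.
— Period 1 —
Births: 2800 × 0.399 = 1117
Group 2: 12600 × 0.943 = 11882
Group 3: 2800 × 0.946 = 2649
Group 4: 6400 × 0.933 = 5971
Group 5: 2400 × 0.962 + 3800 × 0.569 = 2309 + 2162 = 4471
Net migration: Group 1 − 250 → 867
→ [867, 11882, 2649, 5971, 4471]
— Period 2 —
Births: 11882 × 0.399 = 4741
Group 2: 867 × 0.943 = 818
Group 3: 11882 × 0.946 = 11240
Group 4: 2649 × 0.933 = 2472
Group 5: 5971 × 0.962 + 4471 × 0.569 = 5744 + 2544 = 8288
Net migration: Group 1 − 250 → 4491
→ [4491, 818, 11240, 2472, 8288]
Dependents (band 0–14 + band 60+) = 4491 + 8288 = 12779; working-age = 14530; ratio = 12779/14530 × 100 = 87.9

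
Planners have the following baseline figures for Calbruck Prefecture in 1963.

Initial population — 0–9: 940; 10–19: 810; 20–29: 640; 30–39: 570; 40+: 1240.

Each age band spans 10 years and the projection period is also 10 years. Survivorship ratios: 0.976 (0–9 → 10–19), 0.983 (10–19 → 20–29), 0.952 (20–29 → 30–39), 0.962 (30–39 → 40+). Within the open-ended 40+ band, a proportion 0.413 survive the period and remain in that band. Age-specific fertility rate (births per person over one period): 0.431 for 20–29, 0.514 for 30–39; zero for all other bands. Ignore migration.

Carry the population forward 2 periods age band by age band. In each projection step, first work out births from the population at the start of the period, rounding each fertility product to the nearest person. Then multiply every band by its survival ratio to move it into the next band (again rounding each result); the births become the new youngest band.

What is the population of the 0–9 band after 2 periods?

656

[period 1]
Births: 640 × 0.431 = 276 ; 570 × 0.514 = 293 → 569
10–19: 940 × 0.976 = 917
20–29: 810 × 0.983 = 796
30–39: 640 × 0.952 = 609
40+: 570 × 0.962 + 1240 × 0.413 = 548 + 512 = 1060
→ [569, 917, 796, 609, 1060]
[period 2]
Births: 796 × 0.431 = 343 ; 609 × 0.514 = 313 → 656
10–19: 569 × 0.976 = 555
20–29: 917 × 0.983 = 901
30–39: 796 × 0.952 = 758
40+: 609 × 0.962 + 1060 × 0.413 = 586 + 438 = 1024
→ [656, 555, 901, 758, 1024]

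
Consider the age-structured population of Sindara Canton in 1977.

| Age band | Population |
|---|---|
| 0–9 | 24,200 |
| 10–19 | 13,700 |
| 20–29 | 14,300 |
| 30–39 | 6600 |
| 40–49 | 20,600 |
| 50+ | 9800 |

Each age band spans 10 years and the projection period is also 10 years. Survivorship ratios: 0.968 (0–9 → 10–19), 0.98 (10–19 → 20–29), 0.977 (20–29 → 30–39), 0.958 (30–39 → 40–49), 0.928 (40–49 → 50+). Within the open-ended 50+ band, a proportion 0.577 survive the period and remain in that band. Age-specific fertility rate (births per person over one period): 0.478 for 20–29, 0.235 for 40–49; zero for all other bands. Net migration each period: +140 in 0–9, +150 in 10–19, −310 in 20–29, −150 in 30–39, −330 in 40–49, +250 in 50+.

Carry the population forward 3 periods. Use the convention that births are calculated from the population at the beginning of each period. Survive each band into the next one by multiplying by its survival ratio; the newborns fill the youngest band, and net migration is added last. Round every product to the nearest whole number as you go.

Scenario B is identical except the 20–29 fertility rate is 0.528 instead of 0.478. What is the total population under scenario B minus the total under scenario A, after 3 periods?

2452

After projecting period 1:
Births: 14300 × 0.478 = 6835  |  20600 × 0.235 = 4841 — total 11676
10–19: 24200 × 0.968 = 23426
20–29: 13700 × 0.98 = 13426
30–39: 14300 × 0.977 = 13971
40–49: 6600 × 0.958 = 6323
50+: 20600 × 0.928 + 9800 × 0.577 = 19117 + 5655 = 24772
Net migration: 0–9 + 140 → 11816; 10–19 + 150 → 23576; 20–29 − 310 → 13116; 30–39 − 150 → 13821; 40–49 − 330 → 5993; 50+ + 250 → 25022
End of period: [11816, 23576, 13116, 13821, 5993, 25022]
After projecting period 2:
Births: 13116 × 0.478 = 6269  |  5993 × 0.235 = 1408 — total 7677
10–19: 11816 × 0.968 = 11438
20–29: 23576 × 0.98 = 23104
30–39: 13116 × 0.977 = 12814
40–49: 13821 × 0.958 = 13241
50+: 5993 × 0.928 + 25022 × 0.577 = 5562 + 14438 = 20000
Net migration: 0–9 + 140 → 7817; 10–19 + 150 → 11588; 20–29 − 310 → 22794; 30–39 − 150 → 12664; 40–49 − 330 → 12911; 50+ + 250 → 20250
End of period: [7817, 11588, 22794, 12664, 12911, 20250]
After projecting period 3:
Births: 22794 × 0.478 = 10896  |  12911 × 0.235 = 3034 — total 13930
10–19: 7817 × 0.968 = 7567
20–29: 11588 × 0.98 = 11356
30–39: 22794 × 0.977 = 22270
40–49: 12664 × 0.958 = 12132
50+: 12911 × 0.928 + 20250 × 0.577 = 11981 + 11684 = 23665
Net migration: 0–9 + 140 → 14070; 10–19 + 150 → 7717; 20–29 − 310 → 11046; 30–39 − 150 → 22120; 40–49 − 330 → 11802; 50+ + 250 → 23915
End of period: [14070, 7717, 11046, 22120, 11802, 23915]
Scenario A total after 3 periods: 90670
Scenario B projection —
After projecting period 1:
Births: 14300 × 0.528 = 7550  |  20600 × 0.235 = 4841 — total 12391
10–19: 24200 × 0.968 = 23426
20–29: 13700 × 0.98 = 13426
30–39: 14300 × 0.977 = 13971
40–49: 6600 × 0.958 = 6323
50+: 20600 × 0.928 + 9800 × 0.577 = 19117 + 5655 = 24772
Net migration: 0–9 + 140 → 12531; 10–19 + 150 → 23576; 20–29 − 310 → 13116; 30–39 − 150 → 13821; 40–49 − 330 → 5993; 50+ + 250 → 25022
End of period: [12531, 23576, 13116, 13821, 5993, 25022]
After projecting period 2:
Births: 13116 × 0.528 = 6925  |  5993 × 0.235 = 1408 — total 8333
10–19: 12531 × 0.968 = 12130
20–29: 23576 × 0.98 = 23104
30–39: 13116 × 0.977 = 12814
40–49: 13821 × 0.958 = 13241
50+: 5993 × 0.928 + 25022 × 0.577 = 5562 + 14438 = 20000
Net migration: 0–9 + 140 → 8473; 10–19 + 150 → 12280; 20–29 − 310 → 22794; 30–39 − 150 → 12664; 40–49 − 330 → 12911; 50+ + 250 → 20250
End of period: [8473, 12280, 22794, 12664, 12911, 20250]
After projecting period 3:
Births: 22794 × 0.528 = 12035  |  12911 × 0.235 = 3034 — total 15069
10–19: 8473 × 0.968 = 8202
20–29: 12280 × 0.98 = 12034
30–39: 22794 × 0.977 = 22270
40–49: 12664 × 0.958 = 12132
50+: 12911 × 0.928 + 20250 × 0.577 = 11981 + 11684 = 23665
Net migration: 0–9 + 140 → 15209; 10–19 + 150 → 8352; 20–29 − 310 → 11724; 30–39 − 150 → 22120; 40–49 − 330 → 11802; 50+ + 250 → 23915
End of period: [15209, 8352, 11724, 22120, 11802, 23915]
Scenario B total after 3 periods: 93122
Difference B − A = 93122 − 90670 = 2452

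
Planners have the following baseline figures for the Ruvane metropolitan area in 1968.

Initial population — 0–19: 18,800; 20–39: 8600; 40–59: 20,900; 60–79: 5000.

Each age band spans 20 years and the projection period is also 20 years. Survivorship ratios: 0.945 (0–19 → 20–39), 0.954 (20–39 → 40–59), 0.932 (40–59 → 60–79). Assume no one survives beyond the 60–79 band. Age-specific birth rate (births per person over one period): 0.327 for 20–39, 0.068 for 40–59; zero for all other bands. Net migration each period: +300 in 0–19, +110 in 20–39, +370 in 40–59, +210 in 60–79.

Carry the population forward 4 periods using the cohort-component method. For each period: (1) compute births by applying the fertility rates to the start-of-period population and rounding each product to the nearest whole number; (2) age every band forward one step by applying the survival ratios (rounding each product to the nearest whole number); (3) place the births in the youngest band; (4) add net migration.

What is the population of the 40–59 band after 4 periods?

(Groups numbered youngest = 1 to oldest = 4.)
After projecting period 1:
Births: 8600 * 0.327 = 2812, 20900 * 0.068 = 1421 — total 4233
Group 2: 18800 * 0.945 = 17766
Group 3: 8600 * 0.954 = 8204
Group 4: 20900 * 0.932 = 19479
Net migration: Group 1 + 300 → 4533; Group 2 + 110 → 17876; Group 3 + 370 → 8574; Group 4 + 210 → 19689
Giving 4533 / 17876 / 8574 / 19689.
After projecting period 2:
Births: 17876 * 0.327 = 5845, 8574 * 0.068 = 583 — total 6428
Group 2: 4533 * 0.945 = 4284
Group 3: 17876 * 0.954 = 17054
Group 4: 8574 * 0.932 = 7991
Net migration: Group 1 + 300 → 6728; Group 2 + 110 → 4394; Group 3 + 370 → 17424; Group 4 + 210 → 8201
Giving 6728 / 4394 / 17424 / 8201.
After projecting period 3:
Births: 4394 * 0.327 = 1437, 17424 * 0.068 = 1185 — total 2622
Group 2: 6728 * 0.945 = 6358
Group 3: 4394 * 0.954 = 4192
Group 4: 17424 * 0.932 = 16239
Net migration: Group 1 + 300 → 2922; Group 2 + 110 → 6468; Group 3 + 370 → 4562; Group 4 + 210 → 16449
Giving 2922 / 6468 / 4562 / 16449.
After projecting period 4:
Births: 6468 * 0.327 = 2115, 4562 * 0.068 = 310 — total 2425
Group 2: 2922 * 0.945 = 2761
Group 3: 6468 * 0.954 = 6170
Group 4: 4562 * 0.932 = 4252
Net migration: Group 1 + 300 → 2725; Group 2 + 110 → 2871; Group 3 + 370 → 6540; Group 4 + 210 → 4462
Giving 2725 / 2871 / 6540 / 4462.

6540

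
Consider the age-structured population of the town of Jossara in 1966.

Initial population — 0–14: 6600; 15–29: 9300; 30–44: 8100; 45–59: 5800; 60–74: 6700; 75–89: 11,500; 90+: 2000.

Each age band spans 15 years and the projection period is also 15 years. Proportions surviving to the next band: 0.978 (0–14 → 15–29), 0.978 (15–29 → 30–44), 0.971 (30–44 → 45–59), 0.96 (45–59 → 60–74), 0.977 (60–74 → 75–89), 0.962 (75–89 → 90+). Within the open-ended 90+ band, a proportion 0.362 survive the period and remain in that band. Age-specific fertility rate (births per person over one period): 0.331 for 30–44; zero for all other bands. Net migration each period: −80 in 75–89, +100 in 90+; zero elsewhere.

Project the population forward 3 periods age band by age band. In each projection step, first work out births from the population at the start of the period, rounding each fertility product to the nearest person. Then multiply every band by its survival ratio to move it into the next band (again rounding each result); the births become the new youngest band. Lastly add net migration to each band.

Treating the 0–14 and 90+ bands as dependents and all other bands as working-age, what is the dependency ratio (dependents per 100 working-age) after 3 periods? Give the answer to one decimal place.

40.8

Numbering the groups 1..7 from youngest to oldest:
Period 1:
Births: 8100 × 0.331 = 2681
Group 2: 6600 × 0.978 = 6455
Group 3: 9300 × 0.978 = 9095
Group 4: 8100 × 0.971 = 7865
Group 5: 5800 × 0.96 = 5568
Group 6: 6700 × 0.977 = 6546
Group 7: 11500 × 0.962 + 2000 × 0.362 = 11063 + 724 = 11787
Net migration: Group 6 − 80 → 6466; Group 7 + 100 → 11887
End of period: [2681, 6455, 9095, 7865, 5568, 6466, 11887]
Period 2:
Births: 9095 × 0.331 = 3010
Group 2: 2681 × 0.978 = 2622
Group 3: 6455 × 0.978 = 6313
Group 4: 9095 × 0.971 = 8831
Group 5: 7865 × 0.96 = 7550
Group 6: 5568 × 0.977 = 5440
Group 7: 6466 × 0.962 + 11887 × 0.362 = 6220 + 4303 = 10523
Net migration: Group 6 − 80 → 5360; Group 7 + 100 → 10623
End of period: [3010, 2622, 6313, 8831, 7550, 5360, 10623]
Period 3:
Births: 6313 × 0.331 = 2090
Group 2: 3010 × 0.978 = 2944
Group 3: 2622 × 0.978 = 2564
Group 4: 6313 × 0.971 = 6130
Group 5: 8831 × 0.96 = 8478
Group 6: 7550 × 0.977 = 7376
Group 7: 5360 × 0.962 + 10623 × 0.362 = 5156 + 3846 = 9002
Net migration: Group 6 − 80 → 7296; Group 7 + 100 → 9102
End of period: [2090, 2944, 2564, 6130, 8478, 7296, 9102]
Dependents (band 0–14 + band 90+) = 2090 + 9102 = 11192; working-age = 27412; ratio = 11192/27412 × 100 = 40.8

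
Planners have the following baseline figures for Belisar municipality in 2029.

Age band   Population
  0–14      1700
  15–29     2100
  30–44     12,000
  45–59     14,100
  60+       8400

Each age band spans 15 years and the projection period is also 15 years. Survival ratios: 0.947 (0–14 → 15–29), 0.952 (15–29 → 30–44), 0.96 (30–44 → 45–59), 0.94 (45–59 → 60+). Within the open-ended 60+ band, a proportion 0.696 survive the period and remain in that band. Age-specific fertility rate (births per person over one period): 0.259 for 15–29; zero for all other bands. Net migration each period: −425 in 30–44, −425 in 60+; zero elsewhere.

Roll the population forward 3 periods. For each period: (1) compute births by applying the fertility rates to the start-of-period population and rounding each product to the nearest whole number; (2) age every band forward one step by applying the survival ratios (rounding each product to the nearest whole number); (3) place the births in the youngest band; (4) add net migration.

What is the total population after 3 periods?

Numbering the bands 1..5 from youngest to oldest:
[period 1]
Births: 2100 × 0.259 = 544
Band 2: 1700 × 0.947 = 1610
Band 3: 2100 × 0.952 = 1999
Band 4: 12000 × 0.96 = 11520
Band 5: 14100 × 0.94 + 8400 × 0.696 = 13254 + 5846 = 19100
Net migration: Band 3 − 425 → 1574; Band 5 − 425 → 18675
End of period: [544, 1610, 1574, 11520, 18675]
[period 2]
Births: 1610 × 0.259 = 417
Band 2: 544 × 0.947 = 515
Band 3: 1610 × 0.952 = 1533
Band 4: 1574 × 0.96 = 1511
Band 5: 11520 × 0.94 + 18675 × 0.696 = 10829 + 12998 = 23827
Net migration: Band 3 − 425 → 1108; Band 5 − 425 → 23402
End of period: [417, 515, 1108, 1511, 23402]
[period 3]
Births: 515 × 0.259 = 133
Band 2: 417 × 0.947 = 395
Band 3: 515 × 0.952 = 490
Band 4: 1108 × 0.96 = 1064
Band 5: 1511 × 0.94 + 23402 × 0.696 = 1420 + 16288 = 17708
Net migration: Band 3 − 425 → 65; Band 5 − 425 → 17283
End of period: [133, 395, 65, 1064, 17283]
Total after period 3: 133 + 395 + 65 + 1064 + 17283 = 18940

18940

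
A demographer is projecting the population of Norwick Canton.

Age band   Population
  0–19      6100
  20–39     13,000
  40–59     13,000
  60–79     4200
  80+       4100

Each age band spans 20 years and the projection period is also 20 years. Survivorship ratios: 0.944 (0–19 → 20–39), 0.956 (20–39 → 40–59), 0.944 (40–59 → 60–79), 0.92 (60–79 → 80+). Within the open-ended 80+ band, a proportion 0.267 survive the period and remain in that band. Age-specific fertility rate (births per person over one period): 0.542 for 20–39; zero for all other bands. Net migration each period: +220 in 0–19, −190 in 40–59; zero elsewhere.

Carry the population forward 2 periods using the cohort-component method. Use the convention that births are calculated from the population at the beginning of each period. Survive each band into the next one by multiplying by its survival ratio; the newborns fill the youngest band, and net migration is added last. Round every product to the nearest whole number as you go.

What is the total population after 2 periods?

39682

(Bands numbered youngest = 1 to oldest = 5.)
[period 1]
Births: 13000 * 0.542 = 7046
Band 2: 6100 * 0.944 = 5758
Band 3: 13000 * 0.956 = 12428
Band 4: 13000 * 0.944 = 12272
Band 5: 4200 * 0.92 + 4100 * 0.267 = 3864 + 1095 = 4959
Net migration: Band 1 + 220 → 7266; Band 3 − 190 → 12238
→ [7266, 5758, 12238, 12272, 4959]
[period 2]
Births: 5758 * 0.542 = 3121
Band 2: 7266 * 0.944 = 6859
Band 3: 5758 * 0.956 = 5505
Band 4: 12238 * 0.944 = 11553
Band 5: 12272 * 0.92 + 4959 * 0.267 = 11290 + 1324 = 12614
Net migration: Band 1 + 220 → 3341; Band 3 − 190 → 5315
→ [3341, 6859, 5315, 11553, 12614]
Total after period 2: 3341 + 6859 + 5315 + 11553 + 12614 = 39682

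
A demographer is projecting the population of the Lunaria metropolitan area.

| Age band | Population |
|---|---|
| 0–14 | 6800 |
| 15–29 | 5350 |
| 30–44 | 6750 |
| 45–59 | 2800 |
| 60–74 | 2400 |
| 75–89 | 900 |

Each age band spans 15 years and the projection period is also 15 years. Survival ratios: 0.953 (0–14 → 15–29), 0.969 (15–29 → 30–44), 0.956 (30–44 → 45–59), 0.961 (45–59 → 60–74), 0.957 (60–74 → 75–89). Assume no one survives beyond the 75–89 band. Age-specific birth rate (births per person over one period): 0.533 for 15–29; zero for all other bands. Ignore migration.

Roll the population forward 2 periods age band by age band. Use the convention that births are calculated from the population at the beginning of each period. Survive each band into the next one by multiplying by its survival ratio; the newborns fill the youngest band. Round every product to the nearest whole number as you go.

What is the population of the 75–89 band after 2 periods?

(Bands numbered youngest = 1 to oldest = 6.)
Period 1.
Births: 5350 × 0.533 = 2852
Band 2: 6800 × 0.953 = 6480
Band 3: 5350 × 0.969 = 5184
Band 4: 6750 × 0.956 = 6453
Band 5: 2800 × 0.961 = 2691
Band 6: 2400 × 0.957 = 2297
Population now: 0–14=2852, 15–29=6480, 30–44=5184, 45–59=6453, 60–74=2691, 75–89=2297
Period 2.
Births: 6480 × 0.533 = 3454
Band 2: 2852 × 0.953 = 2718
Band 3: 6480 × 0.969 = 6279
Band 4: 5184 × 0.956 = 4956
Band 5: 6453 × 0.961 = 6201
Band 6: 2691 × 0.957 = 2575
Population now: 0–14=3454, 15–29=2718, 30–44=6279, 45–59=4956, 60–74=6201, 75–89=2575

2575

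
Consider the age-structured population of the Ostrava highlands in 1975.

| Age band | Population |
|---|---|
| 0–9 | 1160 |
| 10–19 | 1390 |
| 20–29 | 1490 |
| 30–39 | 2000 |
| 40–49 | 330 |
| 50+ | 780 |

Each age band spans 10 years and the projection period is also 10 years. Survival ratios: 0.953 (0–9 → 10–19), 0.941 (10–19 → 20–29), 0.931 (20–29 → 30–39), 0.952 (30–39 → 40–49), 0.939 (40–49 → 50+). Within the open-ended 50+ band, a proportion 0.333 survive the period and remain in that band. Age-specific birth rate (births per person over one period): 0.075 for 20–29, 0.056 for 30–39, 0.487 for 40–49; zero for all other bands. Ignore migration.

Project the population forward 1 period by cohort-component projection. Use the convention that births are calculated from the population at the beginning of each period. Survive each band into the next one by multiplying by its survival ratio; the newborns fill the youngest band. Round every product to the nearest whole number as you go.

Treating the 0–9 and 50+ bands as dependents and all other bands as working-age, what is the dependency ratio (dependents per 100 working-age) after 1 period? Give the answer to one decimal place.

16.7

Period 1.
Births: 1490 × 0.075 = 112 ; 2000 × 0.056 = 112 ; 330 × 0.487 = 161 → total 385
10–19: 1160 × 0.953 = 1105
20–29: 1390 × 0.941 = 1308
30–39: 1490 × 0.931 = 1387
40–49: 2000 × 0.952 = 1904
50+: 330 × 0.939 + 780 × 0.333 = 310 + 260 = 570
Giving 385 / 1105 / 1308 / 1387 / 1904 / 570.
Dependents (band 0–9 + band 50+) = 385 + 570 = 955; working-age = 5704; ratio = 955/5704 × 100 = 16.7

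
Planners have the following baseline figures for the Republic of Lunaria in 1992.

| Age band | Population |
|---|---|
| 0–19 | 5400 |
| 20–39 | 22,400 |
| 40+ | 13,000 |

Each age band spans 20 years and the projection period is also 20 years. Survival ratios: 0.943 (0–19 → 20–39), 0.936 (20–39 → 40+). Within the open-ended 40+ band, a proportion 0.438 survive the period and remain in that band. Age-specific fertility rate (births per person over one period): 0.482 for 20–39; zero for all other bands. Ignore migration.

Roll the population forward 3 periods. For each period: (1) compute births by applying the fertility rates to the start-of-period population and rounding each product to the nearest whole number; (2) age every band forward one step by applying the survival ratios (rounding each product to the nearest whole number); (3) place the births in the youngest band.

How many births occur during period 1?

10797

Let group 1 be 0–19 through group 3 = 40+.
After projecting period 1:
Births: 22400 * 0.482 = 10797
Group 2: 5400 * 0.943 = 5092
Group 3: 22400 * 0.936 + 13000 * 0.438 = 20966 + 5694 = 26660
End of period: [10797, 5092, 26660]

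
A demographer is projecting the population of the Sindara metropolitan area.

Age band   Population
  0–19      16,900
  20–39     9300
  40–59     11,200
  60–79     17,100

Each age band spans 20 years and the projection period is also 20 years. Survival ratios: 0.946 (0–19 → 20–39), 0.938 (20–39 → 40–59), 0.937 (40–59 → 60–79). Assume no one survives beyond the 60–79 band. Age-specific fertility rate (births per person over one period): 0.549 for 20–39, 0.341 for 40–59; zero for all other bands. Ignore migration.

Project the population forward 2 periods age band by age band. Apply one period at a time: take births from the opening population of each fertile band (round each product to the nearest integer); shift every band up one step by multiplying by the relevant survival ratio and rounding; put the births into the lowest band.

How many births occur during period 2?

11752

Numbering the groups 1..4 from youngest to oldest:
Period 1.
Births: 9300 × 0.549 = 5106 ; 11200 × 0.341 = 3819 — total 8925
Group 2: 16900 × 0.946 = 15987
Group 3: 9300 × 0.938 = 8723
Group 4: 11200 × 0.937 = 10494
→ [8925, 15987, 8723, 10494]
Period 2.
Births: 15987 × 0.549 = 8777 ; 8723 × 0.341 = 2975 — total 11752
Group 2: 8925 × 0.946 = 8443
Group 3: 15987 × 0.938 = 14996
Group 4: 8723 × 0.937 = 8173
→ [11752, 8443, 14996, 8173]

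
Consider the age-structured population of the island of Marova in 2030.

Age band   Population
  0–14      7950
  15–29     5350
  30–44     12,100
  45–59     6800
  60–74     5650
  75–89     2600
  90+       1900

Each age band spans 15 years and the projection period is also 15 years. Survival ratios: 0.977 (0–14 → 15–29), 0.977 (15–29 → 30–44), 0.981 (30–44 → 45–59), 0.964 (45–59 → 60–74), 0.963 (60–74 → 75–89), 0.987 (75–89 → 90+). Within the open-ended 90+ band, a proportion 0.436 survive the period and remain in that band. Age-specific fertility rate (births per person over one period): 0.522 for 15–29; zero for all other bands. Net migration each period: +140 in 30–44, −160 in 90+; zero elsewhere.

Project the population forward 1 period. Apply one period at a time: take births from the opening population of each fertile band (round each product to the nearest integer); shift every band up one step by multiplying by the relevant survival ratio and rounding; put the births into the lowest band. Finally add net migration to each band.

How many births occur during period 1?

(Groups numbered youngest = 1 to oldest = 7.)
After projecting period 1:
Births: 5350 × 0.522 = 2793
Group 2: 7950 × 0.977 = 7767
Group 3: 5350 × 0.977 = 5227
Group 4: 12100 × 0.981 = 11870
Group 5: 6800 × 0.964 = 6555
Group 6: 5650 × 0.963 = 5441
Group 7: 2600 × 0.987 + 1900 × 0.436 = 2566 + 828 = 3394
Net migration: Group 3 + 140 → 5367; Group 7 − 160 → 3234
→ [2793, 7767, 5367, 11870, 6555, 5441, 3234]

2793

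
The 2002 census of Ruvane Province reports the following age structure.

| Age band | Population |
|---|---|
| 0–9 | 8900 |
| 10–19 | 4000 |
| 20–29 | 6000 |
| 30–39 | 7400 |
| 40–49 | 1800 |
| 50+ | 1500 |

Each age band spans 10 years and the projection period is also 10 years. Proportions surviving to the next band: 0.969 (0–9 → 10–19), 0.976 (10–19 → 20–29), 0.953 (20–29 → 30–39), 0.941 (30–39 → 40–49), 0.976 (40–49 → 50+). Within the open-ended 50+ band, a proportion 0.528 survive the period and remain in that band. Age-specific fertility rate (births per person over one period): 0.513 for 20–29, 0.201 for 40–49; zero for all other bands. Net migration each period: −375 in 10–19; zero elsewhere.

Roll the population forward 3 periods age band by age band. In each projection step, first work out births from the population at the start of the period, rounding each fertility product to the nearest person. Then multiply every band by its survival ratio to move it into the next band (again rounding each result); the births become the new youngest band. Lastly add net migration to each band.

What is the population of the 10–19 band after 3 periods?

2923

After projecting period 1:
Births: 6000 × 0.513 = 3078 ; 1800 × 0.201 = 362 — total 3440
10–19: 8900 × 0.969 = 8624
20–29: 4000 × 0.976 = 3904
30–39: 6000 × 0.953 = 5718
40–49: 7400 × 0.941 = 6963
50+: 1800 × 0.976 + 1500 × 0.528 = 1757 + 792 = 2549
Net migration: 10–19 − 375 → 8249
Giving 3440 / 8249 / 3904 / 5718 / 6963 / 2549.
After projecting period 2:
Births: 3904 × 0.513 = 2003 ; 6963 × 0.201 = 1400 — total 3403
10–19: 3440 × 0.969 = 3333
20–29: 8249 × 0.976 = 8051
30–39: 3904 × 0.953 = 3721
40–49: 5718 × 0.941 = 5381
50+: 6963 × 0.976 + 2549 × 0.528 = 6796 + 1346 = 8142
Net migration: 10–19 − 375 → 2958
Giving 3403 / 2958 / 8051 / 3721 / 5381 / 8142.
After projecting period 3:
Births: 8051 × 0.513 = 4130 ; 5381 × 0.201 = 1082 — total 5212
10–19: 3403 × 0.969 = 3298
20–29: 2958 × 0.976 = 2887
30–39: 8051 × 0.953 = 7673
40–49: 3721 × 0.941 = 3501
50+: 5381 × 0.976 + 8142 × 0.528 = 5252 + 4299 = 9551
Net migration: 10–19 − 375 → 2923
Giving 5212 / 2923 / 2887 / 7673 / 3501 / 9551.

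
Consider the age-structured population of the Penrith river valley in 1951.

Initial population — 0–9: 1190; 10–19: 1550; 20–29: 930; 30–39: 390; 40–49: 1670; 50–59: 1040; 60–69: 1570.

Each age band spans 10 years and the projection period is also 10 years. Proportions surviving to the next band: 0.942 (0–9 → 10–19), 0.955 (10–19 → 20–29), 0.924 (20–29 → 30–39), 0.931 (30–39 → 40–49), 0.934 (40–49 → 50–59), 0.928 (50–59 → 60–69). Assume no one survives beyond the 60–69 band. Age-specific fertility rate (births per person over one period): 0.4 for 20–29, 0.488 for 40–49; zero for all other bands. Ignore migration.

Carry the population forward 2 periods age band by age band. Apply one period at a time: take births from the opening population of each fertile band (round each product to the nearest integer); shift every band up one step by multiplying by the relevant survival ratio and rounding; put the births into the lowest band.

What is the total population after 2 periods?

6913

Let group 1 be 0–9 through group 7 = 60–69.
[period 1]
Births: 930 * 0.4 = 372  |  1670 * 0.488 = 815 ⇒ total 1187
Group 2: 1190 * 0.942 = 1121
Group 3: 1550 * 0.955 = 1480
Group 4: 930 * 0.924 = 859
Group 5: 390 * 0.931 = 363
Group 6: 1670 * 0.934 = 1560
Group 7: 1040 * 0.928 = 965
Giving 1187 / 1121 / 1480 / 859 / 363 / 1560 / 965.
[period 2]
Births: 1480 * 0.4 = 592  |  363 * 0.488 = 177 ⇒ total 769
Group 2: 1187 * 0.942 = 1118
Group 3: 1121 * 0.955 = 1071
Group 4: 1480 * 0.924 = 1368
Group 5: 859 * 0.931 = 800
Group 6: 363 * 0.934 = 339
Group 7: 1560 * 0.928 = 1448
Giving 769 / 1118 / 1071 / 1368 / 800 / 339 / 1448.
Total after period 2: 769 + 1118 + 1071 + 1368 + 800 + 339 + 1448 = 6913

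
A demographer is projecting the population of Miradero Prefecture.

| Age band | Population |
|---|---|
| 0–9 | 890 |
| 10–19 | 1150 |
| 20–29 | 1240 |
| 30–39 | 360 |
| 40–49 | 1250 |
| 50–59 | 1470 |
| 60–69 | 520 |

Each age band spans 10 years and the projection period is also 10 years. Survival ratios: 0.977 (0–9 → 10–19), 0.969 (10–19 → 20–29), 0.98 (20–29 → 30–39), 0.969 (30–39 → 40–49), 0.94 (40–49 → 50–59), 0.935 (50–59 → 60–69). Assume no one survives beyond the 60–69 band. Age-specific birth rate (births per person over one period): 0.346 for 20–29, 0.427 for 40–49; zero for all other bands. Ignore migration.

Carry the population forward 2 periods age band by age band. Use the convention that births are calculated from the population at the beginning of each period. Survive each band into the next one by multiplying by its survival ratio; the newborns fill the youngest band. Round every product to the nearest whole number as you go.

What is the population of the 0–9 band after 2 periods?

534

Call the groups 1 to 7, youngest first.
After projecting period 1:
Births: 1240 × 0.346 = 429, 1250 × 0.427 = 534 — total 963
Group 2: 890 × 0.977 = 870
Group 3: 1150 × 0.969 = 1114
Group 4: 1240 × 0.98 = 1215
Group 5: 360 × 0.969 = 349
Group 6: 1250 × 0.94 = 1175
Group 7: 1470 × 0.935 = 1374
End of period: [963, 870, 1114, 1215, 349, 1175, 1374]
After projecting period 2:
Births: 1114 × 0.346 = 385, 349 × 0.427 = 149 — total 534
Group 2: 963 × 0.977 = 941
Group 3: 870 × 0.969 = 843
Group 4: 1114 × 0.98 = 1092
Group 5: 1215 × 0.969 = 1177
Group 6: 349 × 0.94 = 328
Group 7: 1175 × 0.935 = 1099
End of period: [534, 941, 843, 1092, 1177, 328, 1099]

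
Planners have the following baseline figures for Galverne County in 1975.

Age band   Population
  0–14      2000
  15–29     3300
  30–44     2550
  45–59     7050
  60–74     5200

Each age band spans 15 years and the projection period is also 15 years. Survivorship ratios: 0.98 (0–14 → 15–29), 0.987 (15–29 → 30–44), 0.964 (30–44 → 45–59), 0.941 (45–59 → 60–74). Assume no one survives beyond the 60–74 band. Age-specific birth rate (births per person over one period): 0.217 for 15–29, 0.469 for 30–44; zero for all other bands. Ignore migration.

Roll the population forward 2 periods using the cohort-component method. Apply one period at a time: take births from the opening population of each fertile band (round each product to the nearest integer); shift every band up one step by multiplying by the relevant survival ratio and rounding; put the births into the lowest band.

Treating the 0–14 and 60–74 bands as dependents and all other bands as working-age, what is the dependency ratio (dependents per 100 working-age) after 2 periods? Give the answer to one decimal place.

61.4

(Bands numbered youngest = 1 to oldest = 5.)
After projecting period 1:
Births: 3300 × 0.217 = 716  |  2550 × 0.469 = 1196 → total 1912
Band 2: 2000 × 0.98 = 1960
Band 3: 3300 × 0.987 = 3257
Band 4: 2550 × 0.964 = 2458
Band 5: 7050 × 0.941 = 6634
End of period: [1912, 1960, 3257, 2458, 6634]
After projecting period 2:
Births: 1960 × 0.217 = 425  |  3257 × 0.469 = 1528 → total 1953
Band 2: 1912 × 0.98 = 1874
Band 3: 1960 × 0.987 = 1935
Band 4: 3257 × 0.964 = 3140
Band 5: 2458 × 0.941 = 2313
End of period: [1953, 1874, 1935, 3140, 2313]
Dependents (band 0–14 + band 60–74) = 1953 + 2313 = 4266; working-age = 6949; ratio = 4266/6949 × 100 = 61.4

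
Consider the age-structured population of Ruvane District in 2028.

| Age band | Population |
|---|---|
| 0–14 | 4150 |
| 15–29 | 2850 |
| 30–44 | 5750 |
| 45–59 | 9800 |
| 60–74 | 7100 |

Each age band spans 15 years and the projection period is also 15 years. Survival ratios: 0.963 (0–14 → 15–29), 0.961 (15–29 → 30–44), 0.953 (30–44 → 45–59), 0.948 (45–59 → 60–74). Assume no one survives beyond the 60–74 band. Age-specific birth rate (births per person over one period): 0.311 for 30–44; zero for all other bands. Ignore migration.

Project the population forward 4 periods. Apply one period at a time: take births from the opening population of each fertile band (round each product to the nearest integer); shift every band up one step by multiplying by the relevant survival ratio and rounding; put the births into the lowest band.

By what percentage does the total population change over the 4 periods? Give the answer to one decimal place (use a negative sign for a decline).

Period 1:
Births: 5750 × 0.311 = 1788
15–29: 4150 × 0.963 = 3996
30–44: 2850 × 0.961 = 2739
45–59: 5750 × 0.953 = 5480
60–74: 9800 × 0.948 = 9290
Giving 1788 / 3996 / 2739 / 5480 / 9290.
Period 2:
Births: 2739 × 0.311 = 852
15–29: 1788 × 0.963 = 1722
30–44: 3996 × 0.961 = 3840
45–59: 2739 × 0.953 = 2610
60–74: 5480 × 0.948 = 5195
Giving 852 / 1722 / 3840 / 2610 / 5195.
Period 3:
Births: 3840 × 0.311 = 1194
15–29: 852 × 0.963 = 820
30–44: 1722 × 0.961 = 1655
45–59: 3840 × 0.953 = 3660
60–74: 2610 × 0.948 = 2474
Giving 1194 / 820 / 1655 / 3660 / 2474.
Period 4:
Births: 1655 × 0.311 = 515
15–29: 1194 × 0.963 = 1150
30–44: 820 × 0.961 = 788
45–59: 1655 × 0.953 = 1577
60–74: 3660 × 0.948 = 3470
Giving 515 / 1150 / 788 / 1577 / 3470.
Total: 29650 → 7500; change = -22150; percentage change = -74.7%

-74.7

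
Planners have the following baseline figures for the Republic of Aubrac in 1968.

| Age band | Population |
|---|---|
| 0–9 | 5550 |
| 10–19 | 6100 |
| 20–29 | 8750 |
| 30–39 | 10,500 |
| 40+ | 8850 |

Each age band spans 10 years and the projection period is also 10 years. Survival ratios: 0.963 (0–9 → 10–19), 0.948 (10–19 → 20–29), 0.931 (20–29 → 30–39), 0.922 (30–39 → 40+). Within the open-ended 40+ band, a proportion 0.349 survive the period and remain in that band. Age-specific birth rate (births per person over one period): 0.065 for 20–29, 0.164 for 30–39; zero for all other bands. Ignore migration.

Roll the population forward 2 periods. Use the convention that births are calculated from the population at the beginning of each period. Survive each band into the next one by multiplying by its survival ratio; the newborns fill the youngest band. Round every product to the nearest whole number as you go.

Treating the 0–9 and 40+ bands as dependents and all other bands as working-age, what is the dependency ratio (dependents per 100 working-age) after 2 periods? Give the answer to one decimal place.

Numbering the groups 1..5 from youngest to oldest:
Period 1.
Births: 8750 × 0.065 = 569 ; 10500 × 0.164 = 1722 ⇒ total 2291
Group 2: 5550 × 0.963 = 5345
Group 3: 6100 × 0.948 = 5783
Group 4: 8750 × 0.931 = 8146
Group 5: 10500 × 0.922 + 8850 × 0.349 = 9681 + 3089 = 12770
Giving 2291 / 5345 / 5783 / 8146 / 12770.
Period 2.
Births: 5783 × 0.065 = 376 ; 8146 × 0.164 = 1336 ⇒ total 1712
Group 2: 2291 × 0.963 = 2206
Group 3: 5345 × 0.948 = 5067
Group 4: 5783 × 0.931 = 5384
Group 5: 8146 × 0.922 + 12770 × 0.349 = 7511 + 4457 = 11968
Giving 1712 / 2206 / 5067 / 5384 / 11968.
Dependents (band 0–9 + band 40+) = 1712 + 11968 = 13680; working-age = 12657; ratio = 13680/12657 × 100 = 108.1

108.1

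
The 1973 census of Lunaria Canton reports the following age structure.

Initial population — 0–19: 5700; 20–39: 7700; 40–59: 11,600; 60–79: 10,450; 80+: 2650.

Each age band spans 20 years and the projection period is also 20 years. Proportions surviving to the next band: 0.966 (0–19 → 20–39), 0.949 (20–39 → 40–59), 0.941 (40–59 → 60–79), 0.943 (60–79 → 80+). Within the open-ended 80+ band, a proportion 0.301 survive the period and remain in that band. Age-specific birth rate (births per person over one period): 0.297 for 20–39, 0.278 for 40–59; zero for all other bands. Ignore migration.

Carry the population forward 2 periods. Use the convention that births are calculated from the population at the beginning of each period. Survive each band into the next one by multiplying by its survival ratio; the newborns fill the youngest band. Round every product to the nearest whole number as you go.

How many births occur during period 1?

5512

Call the groups 1 to 5, youngest first.
[period 1]
Births: 7700 × 0.297 = 2287  |  11600 × 0.278 = 3225 — total 5512
Group 2: 5700 × 0.966 = 5506
Group 3: 7700 × 0.949 = 7307
Group 4: 11600 × 0.941 = 10916
Group 5: 10450 × 0.943 + 2650 × 0.301 = 9854 + 798 = 10652
Giving 5512 / 5506 / 7307 / 10916 / 10652.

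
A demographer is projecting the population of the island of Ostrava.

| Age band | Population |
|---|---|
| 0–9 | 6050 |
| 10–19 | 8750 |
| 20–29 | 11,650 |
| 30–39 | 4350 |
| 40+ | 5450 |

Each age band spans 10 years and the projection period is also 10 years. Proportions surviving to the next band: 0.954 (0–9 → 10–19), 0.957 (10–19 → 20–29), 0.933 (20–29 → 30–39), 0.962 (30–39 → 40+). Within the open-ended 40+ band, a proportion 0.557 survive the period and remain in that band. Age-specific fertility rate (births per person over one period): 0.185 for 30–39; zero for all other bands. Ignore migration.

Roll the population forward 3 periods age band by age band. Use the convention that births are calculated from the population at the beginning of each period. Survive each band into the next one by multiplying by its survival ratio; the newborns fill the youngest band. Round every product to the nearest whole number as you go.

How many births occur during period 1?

805

Let group 1 be 0–9 through group 5 = 40+.
— Period 1 —
Births: 4350 × 0.185 = 805
Group 2: 6050 × 0.954 = 5772
Group 3: 8750 × 0.957 = 8374
Group 4: 11650 × 0.933 = 10869
Group 5: 4350 × 0.962 + 5450 × 0.557 = 4185 + 3036 = 7221
Population now: 0–9=805, 10–19=5772, 20–29=8374, 30–39=10869, 40+=7221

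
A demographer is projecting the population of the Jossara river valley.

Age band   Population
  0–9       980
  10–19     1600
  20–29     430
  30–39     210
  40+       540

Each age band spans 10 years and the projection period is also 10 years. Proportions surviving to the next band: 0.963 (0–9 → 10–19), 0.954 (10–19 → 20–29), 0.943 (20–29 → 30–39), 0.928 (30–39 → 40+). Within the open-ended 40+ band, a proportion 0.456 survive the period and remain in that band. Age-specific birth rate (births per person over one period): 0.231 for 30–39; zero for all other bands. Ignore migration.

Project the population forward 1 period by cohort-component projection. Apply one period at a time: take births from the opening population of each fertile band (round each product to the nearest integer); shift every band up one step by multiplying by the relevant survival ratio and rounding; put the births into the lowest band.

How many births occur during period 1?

49

Let group 1 be 0–9 through group 5 = 40+.
Period 1.
Births: 210 × 0.231 = 49
Group 2: 980 × 0.963 = 944
Group 3: 1600 × 0.954 = 1526
Group 4: 430 × 0.943 = 405
Group 5: 210 × 0.928 + 540 × 0.456 = 195 + 246 = 441
Population now: 0–9=49, 10–19=944, 20–29=1526, 30–39=405, 40+=441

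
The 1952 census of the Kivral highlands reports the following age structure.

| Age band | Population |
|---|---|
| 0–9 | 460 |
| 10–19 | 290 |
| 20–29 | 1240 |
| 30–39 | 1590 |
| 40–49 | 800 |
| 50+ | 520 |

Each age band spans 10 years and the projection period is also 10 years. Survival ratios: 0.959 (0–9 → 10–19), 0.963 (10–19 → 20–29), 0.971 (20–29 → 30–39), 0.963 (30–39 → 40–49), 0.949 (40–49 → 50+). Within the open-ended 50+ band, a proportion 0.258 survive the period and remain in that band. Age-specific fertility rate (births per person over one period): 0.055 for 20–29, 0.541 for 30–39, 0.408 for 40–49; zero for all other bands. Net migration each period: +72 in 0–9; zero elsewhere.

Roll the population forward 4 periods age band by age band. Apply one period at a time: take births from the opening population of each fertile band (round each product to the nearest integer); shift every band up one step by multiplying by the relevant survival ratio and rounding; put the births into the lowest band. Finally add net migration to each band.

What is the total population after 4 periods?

Numbering the bands 1..6 from youngest to oldest:
After projecting period 1:
Births: 1240 × 0.055 = 68  |  1590 × 0.541 = 860  |  800 × 0.408 = 326 ⇒ total 1254
Band 2: 460 × 0.959 = 441
Band 3: 290 × 0.963 = 279
Band 4: 1240 × 0.971 = 1204
Band 5: 1590 × 0.963 = 1531
Band 6: 800 × 0.949 + 520 × 0.258 = 759 + 134 = 893
Net migration: Band 1 + 72 → 1326
Giving 1326 / 441 / 279 / 1204 / 1531 / 893.
After projecting period 2:
Births: 279 × 0.055 = 15  |  1204 × 0.541 = 651  |  1531 × 0.408 = 625 ⇒ total 1291
Band 2: 1326 × 0.959 = 1272
Band 3: 441 × 0.963 = 425
Band 4: 279 × 0.971 = 271
Band 5: 1204 × 0.963 = 1159
Band 6: 1531 × 0.949 + 893 × 0.258 = 1453 + 230 = 1683
Net migration: Band 1 + 72 → 1363
Giving 1363 / 1272 / 425 / 271 / 1159 / 1683.
After projecting period 3:
Births: 425 × 0.055 = 23  |  271 × 0.541 = 147  |  1159 × 0.408 = 473 ⇒ total 643
Band 2: 1363 × 0.959 = 1307
Band 3: 1272 × 0.963 = 1225
Band 4: 425 × 0.971 = 413
Band 5: 271 × 0.963 = 261
Band 6: 1159 × 0.949 + 1683 × 0.258 = 1100 + 434 = 1534
Net migration: Band 1 + 72 → 715
Giving 715 / 1307 / 1225 / 413 / 261 / 1534.
After projecting period 4:
Births: 1225 × 0.055 = 67  |  413 × 0.541 = 223  |  261 × 0.408 = 106 ⇒ total 396
Band 2: 715 × 0.959 = 686
Band 3: 1307 × 0.963 = 1259
Band 4: 1225 × 0.971 = 1189
Band 5: 413 × 0.963 = 398
Band 6: 261 × 0.949 + 1534 × 0.258 = 248 + 396 = 644
Net migration: Band 1 + 72 → 468
Giving 468 / 686 / 1259 / 1189 / 398 / 644.
Total after period 4: 468 + 686 + 1259 + 1189 + 398 + 644 = 4644

4644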